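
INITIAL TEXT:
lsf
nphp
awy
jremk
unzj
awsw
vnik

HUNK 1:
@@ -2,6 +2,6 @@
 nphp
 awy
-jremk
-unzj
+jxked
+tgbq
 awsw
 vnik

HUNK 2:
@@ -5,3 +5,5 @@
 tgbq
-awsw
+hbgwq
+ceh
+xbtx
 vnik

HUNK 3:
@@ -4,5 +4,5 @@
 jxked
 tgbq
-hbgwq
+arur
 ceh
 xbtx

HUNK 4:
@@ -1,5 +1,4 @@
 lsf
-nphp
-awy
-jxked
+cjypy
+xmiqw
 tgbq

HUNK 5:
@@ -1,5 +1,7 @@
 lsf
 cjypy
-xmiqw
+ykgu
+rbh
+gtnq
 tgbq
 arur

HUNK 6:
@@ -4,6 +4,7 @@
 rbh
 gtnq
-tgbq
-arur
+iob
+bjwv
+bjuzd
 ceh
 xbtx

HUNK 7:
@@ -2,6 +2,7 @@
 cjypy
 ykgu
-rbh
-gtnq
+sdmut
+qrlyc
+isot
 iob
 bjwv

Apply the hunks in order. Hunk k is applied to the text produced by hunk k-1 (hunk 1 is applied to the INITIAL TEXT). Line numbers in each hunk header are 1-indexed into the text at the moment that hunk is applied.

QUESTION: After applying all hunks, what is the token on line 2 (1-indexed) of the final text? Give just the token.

Hunk 1: at line 2 remove [jremk,unzj] add [jxked,tgbq] -> 7 lines: lsf nphp awy jxked tgbq awsw vnik
Hunk 2: at line 5 remove [awsw] add [hbgwq,ceh,xbtx] -> 9 lines: lsf nphp awy jxked tgbq hbgwq ceh xbtx vnik
Hunk 3: at line 4 remove [hbgwq] add [arur] -> 9 lines: lsf nphp awy jxked tgbq arur ceh xbtx vnik
Hunk 4: at line 1 remove [nphp,awy,jxked] add [cjypy,xmiqw] -> 8 lines: lsf cjypy xmiqw tgbq arur ceh xbtx vnik
Hunk 5: at line 1 remove [xmiqw] add [ykgu,rbh,gtnq] -> 10 lines: lsf cjypy ykgu rbh gtnq tgbq arur ceh xbtx vnik
Hunk 6: at line 4 remove [tgbq,arur] add [iob,bjwv,bjuzd] -> 11 lines: lsf cjypy ykgu rbh gtnq iob bjwv bjuzd ceh xbtx vnik
Hunk 7: at line 2 remove [rbh,gtnq] add [sdmut,qrlyc,isot] -> 12 lines: lsf cjypy ykgu sdmut qrlyc isot iob bjwv bjuzd ceh xbtx vnik
Final line 2: cjypy

Answer: cjypy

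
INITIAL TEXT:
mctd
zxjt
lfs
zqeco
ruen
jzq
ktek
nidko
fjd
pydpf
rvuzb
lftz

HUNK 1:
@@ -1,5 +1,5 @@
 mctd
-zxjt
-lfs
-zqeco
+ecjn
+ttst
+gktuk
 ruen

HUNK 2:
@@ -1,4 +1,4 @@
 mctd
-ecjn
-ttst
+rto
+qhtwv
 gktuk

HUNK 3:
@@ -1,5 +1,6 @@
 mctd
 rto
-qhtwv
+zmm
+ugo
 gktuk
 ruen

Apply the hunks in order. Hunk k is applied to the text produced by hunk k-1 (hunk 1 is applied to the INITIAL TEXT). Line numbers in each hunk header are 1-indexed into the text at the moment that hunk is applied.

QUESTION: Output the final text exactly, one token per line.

Answer: mctd
rto
zmm
ugo
gktuk
ruen
jzq
ktek
nidko
fjd
pydpf
rvuzb
lftz

Derivation:
Hunk 1: at line 1 remove [zxjt,lfs,zqeco] add [ecjn,ttst,gktuk] -> 12 lines: mctd ecjn ttst gktuk ruen jzq ktek nidko fjd pydpf rvuzb lftz
Hunk 2: at line 1 remove [ecjn,ttst] add [rto,qhtwv] -> 12 lines: mctd rto qhtwv gktuk ruen jzq ktek nidko fjd pydpf rvuzb lftz
Hunk 3: at line 1 remove [qhtwv] add [zmm,ugo] -> 13 lines: mctd rto zmm ugo gktuk ruen jzq ktek nidko fjd pydpf rvuzb lftz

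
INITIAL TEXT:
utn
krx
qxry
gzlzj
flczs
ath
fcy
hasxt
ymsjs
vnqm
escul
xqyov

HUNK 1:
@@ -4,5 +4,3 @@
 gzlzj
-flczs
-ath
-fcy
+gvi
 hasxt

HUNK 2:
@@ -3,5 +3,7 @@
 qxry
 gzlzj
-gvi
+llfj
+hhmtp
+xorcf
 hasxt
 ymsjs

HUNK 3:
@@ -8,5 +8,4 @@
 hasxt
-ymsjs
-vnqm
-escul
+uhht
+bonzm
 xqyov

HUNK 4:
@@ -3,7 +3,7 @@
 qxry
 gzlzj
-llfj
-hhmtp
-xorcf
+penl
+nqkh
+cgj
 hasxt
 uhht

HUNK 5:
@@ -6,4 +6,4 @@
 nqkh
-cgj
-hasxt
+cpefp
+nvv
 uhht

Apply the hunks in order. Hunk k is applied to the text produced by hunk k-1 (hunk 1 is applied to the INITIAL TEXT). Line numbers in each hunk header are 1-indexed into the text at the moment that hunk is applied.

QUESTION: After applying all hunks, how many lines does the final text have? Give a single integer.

Answer: 11

Derivation:
Hunk 1: at line 4 remove [flczs,ath,fcy] add [gvi] -> 10 lines: utn krx qxry gzlzj gvi hasxt ymsjs vnqm escul xqyov
Hunk 2: at line 3 remove [gvi] add [llfj,hhmtp,xorcf] -> 12 lines: utn krx qxry gzlzj llfj hhmtp xorcf hasxt ymsjs vnqm escul xqyov
Hunk 3: at line 8 remove [ymsjs,vnqm,escul] add [uhht,bonzm] -> 11 lines: utn krx qxry gzlzj llfj hhmtp xorcf hasxt uhht bonzm xqyov
Hunk 4: at line 3 remove [llfj,hhmtp,xorcf] add [penl,nqkh,cgj] -> 11 lines: utn krx qxry gzlzj penl nqkh cgj hasxt uhht bonzm xqyov
Hunk 5: at line 6 remove [cgj,hasxt] add [cpefp,nvv] -> 11 lines: utn krx qxry gzlzj penl nqkh cpefp nvv uhht bonzm xqyov
Final line count: 11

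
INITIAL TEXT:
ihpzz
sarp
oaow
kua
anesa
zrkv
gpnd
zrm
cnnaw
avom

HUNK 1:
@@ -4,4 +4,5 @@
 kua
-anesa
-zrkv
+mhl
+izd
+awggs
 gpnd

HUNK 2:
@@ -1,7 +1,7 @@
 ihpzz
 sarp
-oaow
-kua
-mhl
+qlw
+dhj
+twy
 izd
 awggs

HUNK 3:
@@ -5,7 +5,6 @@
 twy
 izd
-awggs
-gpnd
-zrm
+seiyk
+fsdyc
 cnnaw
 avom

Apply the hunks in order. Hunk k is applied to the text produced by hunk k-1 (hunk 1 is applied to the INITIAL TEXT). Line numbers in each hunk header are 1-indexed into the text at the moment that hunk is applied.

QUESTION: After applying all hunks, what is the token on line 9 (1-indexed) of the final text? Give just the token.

Hunk 1: at line 4 remove [anesa,zrkv] add [mhl,izd,awggs] -> 11 lines: ihpzz sarp oaow kua mhl izd awggs gpnd zrm cnnaw avom
Hunk 2: at line 1 remove [oaow,kua,mhl] add [qlw,dhj,twy] -> 11 lines: ihpzz sarp qlw dhj twy izd awggs gpnd zrm cnnaw avom
Hunk 3: at line 5 remove [awggs,gpnd,zrm] add [seiyk,fsdyc] -> 10 lines: ihpzz sarp qlw dhj twy izd seiyk fsdyc cnnaw avom
Final line 9: cnnaw

Answer: cnnaw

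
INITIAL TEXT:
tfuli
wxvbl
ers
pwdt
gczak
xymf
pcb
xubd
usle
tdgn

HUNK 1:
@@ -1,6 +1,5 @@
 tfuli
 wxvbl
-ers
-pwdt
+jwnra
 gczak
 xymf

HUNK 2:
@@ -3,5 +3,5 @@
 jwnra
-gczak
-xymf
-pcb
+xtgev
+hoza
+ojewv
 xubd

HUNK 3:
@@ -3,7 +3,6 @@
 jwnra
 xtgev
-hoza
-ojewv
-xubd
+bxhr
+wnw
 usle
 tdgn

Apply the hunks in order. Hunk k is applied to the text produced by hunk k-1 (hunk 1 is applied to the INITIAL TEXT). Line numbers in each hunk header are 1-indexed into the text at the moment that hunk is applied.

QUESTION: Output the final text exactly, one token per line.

Answer: tfuli
wxvbl
jwnra
xtgev
bxhr
wnw
usle
tdgn

Derivation:
Hunk 1: at line 1 remove [ers,pwdt] add [jwnra] -> 9 lines: tfuli wxvbl jwnra gczak xymf pcb xubd usle tdgn
Hunk 2: at line 3 remove [gczak,xymf,pcb] add [xtgev,hoza,ojewv] -> 9 lines: tfuli wxvbl jwnra xtgev hoza ojewv xubd usle tdgn
Hunk 3: at line 3 remove [hoza,ojewv,xubd] add [bxhr,wnw] -> 8 lines: tfuli wxvbl jwnra xtgev bxhr wnw usle tdgn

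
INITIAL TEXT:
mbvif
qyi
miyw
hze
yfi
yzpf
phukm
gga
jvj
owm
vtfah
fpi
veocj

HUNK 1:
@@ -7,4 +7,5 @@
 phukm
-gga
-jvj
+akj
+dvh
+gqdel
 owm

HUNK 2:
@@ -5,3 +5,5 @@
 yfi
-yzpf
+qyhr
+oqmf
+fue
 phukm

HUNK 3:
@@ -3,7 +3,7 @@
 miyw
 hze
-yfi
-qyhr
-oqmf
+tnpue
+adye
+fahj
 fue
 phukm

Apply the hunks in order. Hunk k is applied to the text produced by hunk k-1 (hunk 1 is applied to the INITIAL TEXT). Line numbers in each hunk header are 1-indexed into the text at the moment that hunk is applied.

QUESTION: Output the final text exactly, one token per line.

Hunk 1: at line 7 remove [gga,jvj] add [akj,dvh,gqdel] -> 14 lines: mbvif qyi miyw hze yfi yzpf phukm akj dvh gqdel owm vtfah fpi veocj
Hunk 2: at line 5 remove [yzpf] add [qyhr,oqmf,fue] -> 16 lines: mbvif qyi miyw hze yfi qyhr oqmf fue phukm akj dvh gqdel owm vtfah fpi veocj
Hunk 3: at line 3 remove [yfi,qyhr,oqmf] add [tnpue,adye,fahj] -> 16 lines: mbvif qyi miyw hze tnpue adye fahj fue phukm akj dvh gqdel owm vtfah fpi veocj

Answer: mbvif
qyi
miyw
hze
tnpue
adye
fahj
fue
phukm
akj
dvh
gqdel
owm
vtfah
fpi
veocj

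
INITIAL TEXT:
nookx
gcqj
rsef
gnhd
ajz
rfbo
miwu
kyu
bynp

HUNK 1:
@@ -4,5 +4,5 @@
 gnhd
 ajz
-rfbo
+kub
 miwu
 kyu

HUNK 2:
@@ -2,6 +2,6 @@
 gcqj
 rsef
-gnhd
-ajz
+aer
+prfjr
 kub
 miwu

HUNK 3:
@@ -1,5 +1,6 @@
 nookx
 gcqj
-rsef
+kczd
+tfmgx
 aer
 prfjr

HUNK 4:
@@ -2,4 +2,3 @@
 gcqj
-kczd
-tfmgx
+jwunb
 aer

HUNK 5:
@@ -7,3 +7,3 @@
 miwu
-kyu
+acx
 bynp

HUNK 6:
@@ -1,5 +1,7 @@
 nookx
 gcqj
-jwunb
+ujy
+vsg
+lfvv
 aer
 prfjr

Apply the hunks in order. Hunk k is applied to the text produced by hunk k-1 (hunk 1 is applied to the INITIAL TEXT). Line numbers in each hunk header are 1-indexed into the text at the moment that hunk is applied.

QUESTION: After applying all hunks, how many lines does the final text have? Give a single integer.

Hunk 1: at line 4 remove [rfbo] add [kub] -> 9 lines: nookx gcqj rsef gnhd ajz kub miwu kyu bynp
Hunk 2: at line 2 remove [gnhd,ajz] add [aer,prfjr] -> 9 lines: nookx gcqj rsef aer prfjr kub miwu kyu bynp
Hunk 3: at line 1 remove [rsef] add [kczd,tfmgx] -> 10 lines: nookx gcqj kczd tfmgx aer prfjr kub miwu kyu bynp
Hunk 4: at line 2 remove [kczd,tfmgx] add [jwunb] -> 9 lines: nookx gcqj jwunb aer prfjr kub miwu kyu bynp
Hunk 5: at line 7 remove [kyu] add [acx] -> 9 lines: nookx gcqj jwunb aer prfjr kub miwu acx bynp
Hunk 6: at line 1 remove [jwunb] add [ujy,vsg,lfvv] -> 11 lines: nookx gcqj ujy vsg lfvv aer prfjr kub miwu acx bynp
Final line count: 11

Answer: 11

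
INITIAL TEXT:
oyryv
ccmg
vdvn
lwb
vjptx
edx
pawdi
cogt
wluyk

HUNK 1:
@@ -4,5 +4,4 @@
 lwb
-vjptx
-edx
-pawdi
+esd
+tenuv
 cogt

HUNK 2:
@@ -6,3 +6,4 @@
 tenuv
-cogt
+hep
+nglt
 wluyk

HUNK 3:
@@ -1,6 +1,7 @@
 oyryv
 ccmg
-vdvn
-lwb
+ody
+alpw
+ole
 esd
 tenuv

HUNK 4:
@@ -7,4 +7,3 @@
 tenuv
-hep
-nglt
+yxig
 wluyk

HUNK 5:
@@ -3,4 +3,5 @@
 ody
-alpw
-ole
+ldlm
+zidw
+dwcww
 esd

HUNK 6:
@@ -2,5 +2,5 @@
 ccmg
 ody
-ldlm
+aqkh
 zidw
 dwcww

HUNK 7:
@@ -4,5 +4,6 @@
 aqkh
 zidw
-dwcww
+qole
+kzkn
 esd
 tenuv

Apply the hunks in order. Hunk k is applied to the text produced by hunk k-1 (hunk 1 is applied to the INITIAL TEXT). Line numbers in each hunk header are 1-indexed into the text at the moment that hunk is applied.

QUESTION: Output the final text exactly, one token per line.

Answer: oyryv
ccmg
ody
aqkh
zidw
qole
kzkn
esd
tenuv
yxig
wluyk

Derivation:
Hunk 1: at line 4 remove [vjptx,edx,pawdi] add [esd,tenuv] -> 8 lines: oyryv ccmg vdvn lwb esd tenuv cogt wluyk
Hunk 2: at line 6 remove [cogt] add [hep,nglt] -> 9 lines: oyryv ccmg vdvn lwb esd tenuv hep nglt wluyk
Hunk 3: at line 1 remove [vdvn,lwb] add [ody,alpw,ole] -> 10 lines: oyryv ccmg ody alpw ole esd tenuv hep nglt wluyk
Hunk 4: at line 7 remove [hep,nglt] add [yxig] -> 9 lines: oyryv ccmg ody alpw ole esd tenuv yxig wluyk
Hunk 5: at line 3 remove [alpw,ole] add [ldlm,zidw,dwcww] -> 10 lines: oyryv ccmg ody ldlm zidw dwcww esd tenuv yxig wluyk
Hunk 6: at line 2 remove [ldlm] add [aqkh] -> 10 lines: oyryv ccmg ody aqkh zidw dwcww esd tenuv yxig wluyk
Hunk 7: at line 4 remove [dwcww] add [qole,kzkn] -> 11 lines: oyryv ccmg ody aqkh zidw qole kzkn esd tenuv yxig wluyk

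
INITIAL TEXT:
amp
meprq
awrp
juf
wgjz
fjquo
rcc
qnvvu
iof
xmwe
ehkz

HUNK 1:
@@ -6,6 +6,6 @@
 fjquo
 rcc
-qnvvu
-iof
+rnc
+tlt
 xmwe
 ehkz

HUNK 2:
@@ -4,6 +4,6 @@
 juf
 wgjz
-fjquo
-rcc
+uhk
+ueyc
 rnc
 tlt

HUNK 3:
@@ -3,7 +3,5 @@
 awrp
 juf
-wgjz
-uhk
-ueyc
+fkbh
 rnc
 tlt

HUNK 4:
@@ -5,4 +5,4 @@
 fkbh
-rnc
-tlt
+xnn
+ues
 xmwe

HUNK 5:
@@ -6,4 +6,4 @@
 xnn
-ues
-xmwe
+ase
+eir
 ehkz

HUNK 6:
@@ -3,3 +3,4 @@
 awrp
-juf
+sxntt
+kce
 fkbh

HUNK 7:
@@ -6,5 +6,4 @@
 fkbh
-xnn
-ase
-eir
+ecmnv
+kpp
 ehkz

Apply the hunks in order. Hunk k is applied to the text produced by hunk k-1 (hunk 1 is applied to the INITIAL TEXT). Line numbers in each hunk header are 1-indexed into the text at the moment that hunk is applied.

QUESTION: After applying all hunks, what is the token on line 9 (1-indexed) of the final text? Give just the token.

Hunk 1: at line 6 remove [qnvvu,iof] add [rnc,tlt] -> 11 lines: amp meprq awrp juf wgjz fjquo rcc rnc tlt xmwe ehkz
Hunk 2: at line 4 remove [fjquo,rcc] add [uhk,ueyc] -> 11 lines: amp meprq awrp juf wgjz uhk ueyc rnc tlt xmwe ehkz
Hunk 3: at line 3 remove [wgjz,uhk,ueyc] add [fkbh] -> 9 lines: amp meprq awrp juf fkbh rnc tlt xmwe ehkz
Hunk 4: at line 5 remove [rnc,tlt] add [xnn,ues] -> 9 lines: amp meprq awrp juf fkbh xnn ues xmwe ehkz
Hunk 5: at line 6 remove [ues,xmwe] add [ase,eir] -> 9 lines: amp meprq awrp juf fkbh xnn ase eir ehkz
Hunk 6: at line 3 remove [juf] add [sxntt,kce] -> 10 lines: amp meprq awrp sxntt kce fkbh xnn ase eir ehkz
Hunk 7: at line 6 remove [xnn,ase,eir] add [ecmnv,kpp] -> 9 lines: amp meprq awrp sxntt kce fkbh ecmnv kpp ehkz
Final line 9: ehkz

Answer: ehkz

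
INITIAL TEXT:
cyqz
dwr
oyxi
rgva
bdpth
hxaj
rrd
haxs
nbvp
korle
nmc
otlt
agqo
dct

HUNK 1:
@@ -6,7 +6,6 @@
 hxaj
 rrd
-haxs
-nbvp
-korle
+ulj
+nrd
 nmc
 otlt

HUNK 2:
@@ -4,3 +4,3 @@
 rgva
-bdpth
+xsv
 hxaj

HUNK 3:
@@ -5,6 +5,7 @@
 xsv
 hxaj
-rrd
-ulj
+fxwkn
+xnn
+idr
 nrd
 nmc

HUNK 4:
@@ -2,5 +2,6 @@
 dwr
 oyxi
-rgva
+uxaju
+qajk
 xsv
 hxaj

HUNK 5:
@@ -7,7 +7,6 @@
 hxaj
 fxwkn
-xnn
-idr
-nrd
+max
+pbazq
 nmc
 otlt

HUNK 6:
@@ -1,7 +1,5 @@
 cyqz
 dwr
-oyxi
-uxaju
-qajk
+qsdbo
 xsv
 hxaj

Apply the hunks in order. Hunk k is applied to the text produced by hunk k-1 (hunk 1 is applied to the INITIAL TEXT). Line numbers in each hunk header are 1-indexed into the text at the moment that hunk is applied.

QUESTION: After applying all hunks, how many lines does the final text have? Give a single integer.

Hunk 1: at line 6 remove [haxs,nbvp,korle] add [ulj,nrd] -> 13 lines: cyqz dwr oyxi rgva bdpth hxaj rrd ulj nrd nmc otlt agqo dct
Hunk 2: at line 4 remove [bdpth] add [xsv] -> 13 lines: cyqz dwr oyxi rgva xsv hxaj rrd ulj nrd nmc otlt agqo dct
Hunk 3: at line 5 remove [rrd,ulj] add [fxwkn,xnn,idr] -> 14 lines: cyqz dwr oyxi rgva xsv hxaj fxwkn xnn idr nrd nmc otlt agqo dct
Hunk 4: at line 2 remove [rgva] add [uxaju,qajk] -> 15 lines: cyqz dwr oyxi uxaju qajk xsv hxaj fxwkn xnn idr nrd nmc otlt agqo dct
Hunk 5: at line 7 remove [xnn,idr,nrd] add [max,pbazq] -> 14 lines: cyqz dwr oyxi uxaju qajk xsv hxaj fxwkn max pbazq nmc otlt agqo dct
Hunk 6: at line 1 remove [oyxi,uxaju,qajk] add [qsdbo] -> 12 lines: cyqz dwr qsdbo xsv hxaj fxwkn max pbazq nmc otlt agqo dct
Final line count: 12

Answer: 12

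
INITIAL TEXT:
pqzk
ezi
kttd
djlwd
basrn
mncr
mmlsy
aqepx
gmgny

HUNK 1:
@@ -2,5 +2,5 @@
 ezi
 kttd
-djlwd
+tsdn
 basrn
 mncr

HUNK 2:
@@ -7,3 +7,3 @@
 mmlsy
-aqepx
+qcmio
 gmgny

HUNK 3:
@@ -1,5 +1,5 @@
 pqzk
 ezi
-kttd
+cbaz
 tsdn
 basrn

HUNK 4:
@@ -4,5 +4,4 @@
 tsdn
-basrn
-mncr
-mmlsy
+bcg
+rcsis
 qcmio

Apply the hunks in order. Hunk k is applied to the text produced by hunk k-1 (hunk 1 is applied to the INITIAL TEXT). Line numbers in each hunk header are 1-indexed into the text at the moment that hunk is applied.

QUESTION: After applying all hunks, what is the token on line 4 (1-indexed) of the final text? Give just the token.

Answer: tsdn

Derivation:
Hunk 1: at line 2 remove [djlwd] add [tsdn] -> 9 lines: pqzk ezi kttd tsdn basrn mncr mmlsy aqepx gmgny
Hunk 2: at line 7 remove [aqepx] add [qcmio] -> 9 lines: pqzk ezi kttd tsdn basrn mncr mmlsy qcmio gmgny
Hunk 3: at line 1 remove [kttd] add [cbaz] -> 9 lines: pqzk ezi cbaz tsdn basrn mncr mmlsy qcmio gmgny
Hunk 4: at line 4 remove [basrn,mncr,mmlsy] add [bcg,rcsis] -> 8 lines: pqzk ezi cbaz tsdn bcg rcsis qcmio gmgny
Final line 4: tsdn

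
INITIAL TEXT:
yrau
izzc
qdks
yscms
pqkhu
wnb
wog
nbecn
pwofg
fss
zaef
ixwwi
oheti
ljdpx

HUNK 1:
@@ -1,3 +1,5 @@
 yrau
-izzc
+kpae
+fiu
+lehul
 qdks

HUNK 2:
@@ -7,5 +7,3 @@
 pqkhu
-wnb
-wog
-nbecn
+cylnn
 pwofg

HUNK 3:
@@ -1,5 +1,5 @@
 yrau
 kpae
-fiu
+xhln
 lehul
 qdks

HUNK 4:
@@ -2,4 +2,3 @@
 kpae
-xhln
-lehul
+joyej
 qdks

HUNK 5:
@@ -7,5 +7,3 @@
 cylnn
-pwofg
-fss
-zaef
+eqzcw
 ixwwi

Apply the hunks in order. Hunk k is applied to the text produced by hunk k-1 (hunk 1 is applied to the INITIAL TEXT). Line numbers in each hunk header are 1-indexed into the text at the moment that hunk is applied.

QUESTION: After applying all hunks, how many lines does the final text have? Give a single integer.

Hunk 1: at line 1 remove [izzc] add [kpae,fiu,lehul] -> 16 lines: yrau kpae fiu lehul qdks yscms pqkhu wnb wog nbecn pwofg fss zaef ixwwi oheti ljdpx
Hunk 2: at line 7 remove [wnb,wog,nbecn] add [cylnn] -> 14 lines: yrau kpae fiu lehul qdks yscms pqkhu cylnn pwofg fss zaef ixwwi oheti ljdpx
Hunk 3: at line 1 remove [fiu] add [xhln] -> 14 lines: yrau kpae xhln lehul qdks yscms pqkhu cylnn pwofg fss zaef ixwwi oheti ljdpx
Hunk 4: at line 2 remove [xhln,lehul] add [joyej] -> 13 lines: yrau kpae joyej qdks yscms pqkhu cylnn pwofg fss zaef ixwwi oheti ljdpx
Hunk 5: at line 7 remove [pwofg,fss,zaef] add [eqzcw] -> 11 lines: yrau kpae joyej qdks yscms pqkhu cylnn eqzcw ixwwi oheti ljdpx
Final line count: 11

Answer: 11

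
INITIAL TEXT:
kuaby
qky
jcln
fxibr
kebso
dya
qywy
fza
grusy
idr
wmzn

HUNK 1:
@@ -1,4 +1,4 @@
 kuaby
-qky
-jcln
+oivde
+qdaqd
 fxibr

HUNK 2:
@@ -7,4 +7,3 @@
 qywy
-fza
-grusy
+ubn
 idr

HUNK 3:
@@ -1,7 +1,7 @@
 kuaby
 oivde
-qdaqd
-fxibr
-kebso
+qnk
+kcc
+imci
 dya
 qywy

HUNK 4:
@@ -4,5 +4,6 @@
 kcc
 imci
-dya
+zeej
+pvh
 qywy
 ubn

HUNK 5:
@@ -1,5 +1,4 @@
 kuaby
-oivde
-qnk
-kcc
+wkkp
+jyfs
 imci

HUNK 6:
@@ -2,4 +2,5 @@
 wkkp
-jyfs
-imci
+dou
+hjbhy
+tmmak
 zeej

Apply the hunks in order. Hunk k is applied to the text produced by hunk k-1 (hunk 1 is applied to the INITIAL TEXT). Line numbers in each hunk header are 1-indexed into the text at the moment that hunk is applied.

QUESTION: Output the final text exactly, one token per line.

Answer: kuaby
wkkp
dou
hjbhy
tmmak
zeej
pvh
qywy
ubn
idr
wmzn

Derivation:
Hunk 1: at line 1 remove [qky,jcln] add [oivde,qdaqd] -> 11 lines: kuaby oivde qdaqd fxibr kebso dya qywy fza grusy idr wmzn
Hunk 2: at line 7 remove [fza,grusy] add [ubn] -> 10 lines: kuaby oivde qdaqd fxibr kebso dya qywy ubn idr wmzn
Hunk 3: at line 1 remove [qdaqd,fxibr,kebso] add [qnk,kcc,imci] -> 10 lines: kuaby oivde qnk kcc imci dya qywy ubn idr wmzn
Hunk 4: at line 4 remove [dya] add [zeej,pvh] -> 11 lines: kuaby oivde qnk kcc imci zeej pvh qywy ubn idr wmzn
Hunk 5: at line 1 remove [oivde,qnk,kcc] add [wkkp,jyfs] -> 10 lines: kuaby wkkp jyfs imci zeej pvh qywy ubn idr wmzn
Hunk 6: at line 2 remove [jyfs,imci] add [dou,hjbhy,tmmak] -> 11 lines: kuaby wkkp dou hjbhy tmmak zeej pvh qywy ubn idr wmzn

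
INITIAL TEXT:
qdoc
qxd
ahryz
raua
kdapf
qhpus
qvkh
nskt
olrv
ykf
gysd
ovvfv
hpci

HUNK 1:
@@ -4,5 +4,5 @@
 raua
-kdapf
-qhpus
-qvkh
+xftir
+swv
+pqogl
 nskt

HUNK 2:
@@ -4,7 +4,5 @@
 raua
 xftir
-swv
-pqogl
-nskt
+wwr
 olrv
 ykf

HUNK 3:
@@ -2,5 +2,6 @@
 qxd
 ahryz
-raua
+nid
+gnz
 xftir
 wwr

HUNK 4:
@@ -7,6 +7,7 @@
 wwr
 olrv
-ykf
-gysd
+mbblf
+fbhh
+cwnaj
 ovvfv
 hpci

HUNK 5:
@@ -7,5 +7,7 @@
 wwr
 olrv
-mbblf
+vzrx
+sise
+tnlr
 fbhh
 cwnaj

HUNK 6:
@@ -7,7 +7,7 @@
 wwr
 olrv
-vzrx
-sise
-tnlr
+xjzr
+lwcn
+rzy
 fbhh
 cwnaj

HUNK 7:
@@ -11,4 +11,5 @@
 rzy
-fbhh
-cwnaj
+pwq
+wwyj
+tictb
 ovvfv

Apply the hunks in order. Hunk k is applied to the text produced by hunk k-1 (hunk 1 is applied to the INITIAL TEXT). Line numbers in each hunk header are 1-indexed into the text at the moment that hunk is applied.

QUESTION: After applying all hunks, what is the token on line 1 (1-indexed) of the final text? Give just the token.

Answer: qdoc

Derivation:
Hunk 1: at line 4 remove [kdapf,qhpus,qvkh] add [xftir,swv,pqogl] -> 13 lines: qdoc qxd ahryz raua xftir swv pqogl nskt olrv ykf gysd ovvfv hpci
Hunk 2: at line 4 remove [swv,pqogl,nskt] add [wwr] -> 11 lines: qdoc qxd ahryz raua xftir wwr olrv ykf gysd ovvfv hpci
Hunk 3: at line 2 remove [raua] add [nid,gnz] -> 12 lines: qdoc qxd ahryz nid gnz xftir wwr olrv ykf gysd ovvfv hpci
Hunk 4: at line 7 remove [ykf,gysd] add [mbblf,fbhh,cwnaj] -> 13 lines: qdoc qxd ahryz nid gnz xftir wwr olrv mbblf fbhh cwnaj ovvfv hpci
Hunk 5: at line 7 remove [mbblf] add [vzrx,sise,tnlr] -> 15 lines: qdoc qxd ahryz nid gnz xftir wwr olrv vzrx sise tnlr fbhh cwnaj ovvfv hpci
Hunk 6: at line 7 remove [vzrx,sise,tnlr] add [xjzr,lwcn,rzy] -> 15 lines: qdoc qxd ahryz nid gnz xftir wwr olrv xjzr lwcn rzy fbhh cwnaj ovvfv hpci
Hunk 7: at line 11 remove [fbhh,cwnaj] add [pwq,wwyj,tictb] -> 16 lines: qdoc qxd ahryz nid gnz xftir wwr olrv xjzr lwcn rzy pwq wwyj tictb ovvfv hpci
Final line 1: qdoc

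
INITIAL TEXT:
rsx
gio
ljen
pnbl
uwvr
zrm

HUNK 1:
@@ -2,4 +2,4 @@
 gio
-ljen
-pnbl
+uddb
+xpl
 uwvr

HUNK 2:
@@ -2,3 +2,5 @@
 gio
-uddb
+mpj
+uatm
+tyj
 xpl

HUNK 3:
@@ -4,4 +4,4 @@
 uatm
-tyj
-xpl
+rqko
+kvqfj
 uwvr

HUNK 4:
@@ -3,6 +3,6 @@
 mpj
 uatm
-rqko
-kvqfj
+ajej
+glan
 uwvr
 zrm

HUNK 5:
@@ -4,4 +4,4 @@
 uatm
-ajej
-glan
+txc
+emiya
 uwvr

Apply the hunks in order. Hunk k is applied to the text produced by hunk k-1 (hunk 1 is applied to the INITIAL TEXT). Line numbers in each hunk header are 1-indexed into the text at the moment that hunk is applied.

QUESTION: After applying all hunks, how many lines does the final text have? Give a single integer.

Hunk 1: at line 2 remove [ljen,pnbl] add [uddb,xpl] -> 6 lines: rsx gio uddb xpl uwvr zrm
Hunk 2: at line 2 remove [uddb] add [mpj,uatm,tyj] -> 8 lines: rsx gio mpj uatm tyj xpl uwvr zrm
Hunk 3: at line 4 remove [tyj,xpl] add [rqko,kvqfj] -> 8 lines: rsx gio mpj uatm rqko kvqfj uwvr zrm
Hunk 4: at line 3 remove [rqko,kvqfj] add [ajej,glan] -> 8 lines: rsx gio mpj uatm ajej glan uwvr zrm
Hunk 5: at line 4 remove [ajej,glan] add [txc,emiya] -> 8 lines: rsx gio mpj uatm txc emiya uwvr zrm
Final line count: 8

Answer: 8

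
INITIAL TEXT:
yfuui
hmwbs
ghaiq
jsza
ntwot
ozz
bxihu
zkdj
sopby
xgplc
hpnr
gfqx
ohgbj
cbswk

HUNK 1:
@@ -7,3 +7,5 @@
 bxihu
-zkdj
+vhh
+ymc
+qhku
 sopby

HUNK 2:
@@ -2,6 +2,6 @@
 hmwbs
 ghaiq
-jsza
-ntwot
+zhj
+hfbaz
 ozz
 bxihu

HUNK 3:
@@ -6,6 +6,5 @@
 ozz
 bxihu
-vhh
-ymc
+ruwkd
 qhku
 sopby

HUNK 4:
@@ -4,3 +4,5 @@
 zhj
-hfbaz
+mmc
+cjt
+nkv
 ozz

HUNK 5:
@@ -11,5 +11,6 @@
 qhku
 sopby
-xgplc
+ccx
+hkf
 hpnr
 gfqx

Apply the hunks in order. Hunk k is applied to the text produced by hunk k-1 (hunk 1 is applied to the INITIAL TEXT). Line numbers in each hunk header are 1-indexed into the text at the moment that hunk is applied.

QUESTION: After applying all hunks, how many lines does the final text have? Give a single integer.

Hunk 1: at line 7 remove [zkdj] add [vhh,ymc,qhku] -> 16 lines: yfuui hmwbs ghaiq jsza ntwot ozz bxihu vhh ymc qhku sopby xgplc hpnr gfqx ohgbj cbswk
Hunk 2: at line 2 remove [jsza,ntwot] add [zhj,hfbaz] -> 16 lines: yfuui hmwbs ghaiq zhj hfbaz ozz bxihu vhh ymc qhku sopby xgplc hpnr gfqx ohgbj cbswk
Hunk 3: at line 6 remove [vhh,ymc] add [ruwkd] -> 15 lines: yfuui hmwbs ghaiq zhj hfbaz ozz bxihu ruwkd qhku sopby xgplc hpnr gfqx ohgbj cbswk
Hunk 4: at line 4 remove [hfbaz] add [mmc,cjt,nkv] -> 17 lines: yfuui hmwbs ghaiq zhj mmc cjt nkv ozz bxihu ruwkd qhku sopby xgplc hpnr gfqx ohgbj cbswk
Hunk 5: at line 11 remove [xgplc] add [ccx,hkf] -> 18 lines: yfuui hmwbs ghaiq zhj mmc cjt nkv ozz bxihu ruwkd qhku sopby ccx hkf hpnr gfqx ohgbj cbswk
Final line count: 18

Answer: 18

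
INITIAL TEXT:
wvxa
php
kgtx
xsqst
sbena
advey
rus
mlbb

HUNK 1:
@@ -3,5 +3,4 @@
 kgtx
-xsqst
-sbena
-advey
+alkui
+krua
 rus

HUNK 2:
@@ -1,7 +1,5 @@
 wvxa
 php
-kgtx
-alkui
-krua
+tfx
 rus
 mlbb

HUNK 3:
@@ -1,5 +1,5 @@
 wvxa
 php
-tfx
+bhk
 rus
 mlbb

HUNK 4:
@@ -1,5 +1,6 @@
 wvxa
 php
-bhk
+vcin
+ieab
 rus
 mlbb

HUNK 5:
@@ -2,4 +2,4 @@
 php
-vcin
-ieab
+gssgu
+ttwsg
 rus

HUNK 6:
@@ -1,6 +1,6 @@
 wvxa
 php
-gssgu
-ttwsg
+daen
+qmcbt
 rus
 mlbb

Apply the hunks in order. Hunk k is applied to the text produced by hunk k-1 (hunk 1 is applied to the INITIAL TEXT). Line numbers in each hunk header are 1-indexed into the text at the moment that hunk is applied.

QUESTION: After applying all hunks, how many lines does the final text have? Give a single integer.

Answer: 6

Derivation:
Hunk 1: at line 3 remove [xsqst,sbena,advey] add [alkui,krua] -> 7 lines: wvxa php kgtx alkui krua rus mlbb
Hunk 2: at line 1 remove [kgtx,alkui,krua] add [tfx] -> 5 lines: wvxa php tfx rus mlbb
Hunk 3: at line 1 remove [tfx] add [bhk] -> 5 lines: wvxa php bhk rus mlbb
Hunk 4: at line 1 remove [bhk] add [vcin,ieab] -> 6 lines: wvxa php vcin ieab rus mlbb
Hunk 5: at line 2 remove [vcin,ieab] add [gssgu,ttwsg] -> 6 lines: wvxa php gssgu ttwsg rus mlbb
Hunk 6: at line 1 remove [gssgu,ttwsg] add [daen,qmcbt] -> 6 lines: wvxa php daen qmcbt rus mlbb
Final line count: 6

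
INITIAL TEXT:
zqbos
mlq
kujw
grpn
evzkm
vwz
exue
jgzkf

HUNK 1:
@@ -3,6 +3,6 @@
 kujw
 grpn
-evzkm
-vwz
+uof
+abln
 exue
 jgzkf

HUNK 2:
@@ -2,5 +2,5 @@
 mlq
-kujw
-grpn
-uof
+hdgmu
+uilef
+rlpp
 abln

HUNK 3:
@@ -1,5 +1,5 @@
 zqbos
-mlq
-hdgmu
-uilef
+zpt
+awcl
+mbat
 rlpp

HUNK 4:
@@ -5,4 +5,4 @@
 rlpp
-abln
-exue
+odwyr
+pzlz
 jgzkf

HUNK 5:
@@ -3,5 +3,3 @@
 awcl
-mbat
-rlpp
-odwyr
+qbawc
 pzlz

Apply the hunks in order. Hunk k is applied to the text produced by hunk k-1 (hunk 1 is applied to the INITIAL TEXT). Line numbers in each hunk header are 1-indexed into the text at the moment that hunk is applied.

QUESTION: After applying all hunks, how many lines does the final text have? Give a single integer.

Answer: 6

Derivation:
Hunk 1: at line 3 remove [evzkm,vwz] add [uof,abln] -> 8 lines: zqbos mlq kujw grpn uof abln exue jgzkf
Hunk 2: at line 2 remove [kujw,grpn,uof] add [hdgmu,uilef,rlpp] -> 8 lines: zqbos mlq hdgmu uilef rlpp abln exue jgzkf
Hunk 3: at line 1 remove [mlq,hdgmu,uilef] add [zpt,awcl,mbat] -> 8 lines: zqbos zpt awcl mbat rlpp abln exue jgzkf
Hunk 4: at line 5 remove [abln,exue] add [odwyr,pzlz] -> 8 lines: zqbos zpt awcl mbat rlpp odwyr pzlz jgzkf
Hunk 5: at line 3 remove [mbat,rlpp,odwyr] add [qbawc] -> 6 lines: zqbos zpt awcl qbawc pzlz jgzkf
Final line count: 6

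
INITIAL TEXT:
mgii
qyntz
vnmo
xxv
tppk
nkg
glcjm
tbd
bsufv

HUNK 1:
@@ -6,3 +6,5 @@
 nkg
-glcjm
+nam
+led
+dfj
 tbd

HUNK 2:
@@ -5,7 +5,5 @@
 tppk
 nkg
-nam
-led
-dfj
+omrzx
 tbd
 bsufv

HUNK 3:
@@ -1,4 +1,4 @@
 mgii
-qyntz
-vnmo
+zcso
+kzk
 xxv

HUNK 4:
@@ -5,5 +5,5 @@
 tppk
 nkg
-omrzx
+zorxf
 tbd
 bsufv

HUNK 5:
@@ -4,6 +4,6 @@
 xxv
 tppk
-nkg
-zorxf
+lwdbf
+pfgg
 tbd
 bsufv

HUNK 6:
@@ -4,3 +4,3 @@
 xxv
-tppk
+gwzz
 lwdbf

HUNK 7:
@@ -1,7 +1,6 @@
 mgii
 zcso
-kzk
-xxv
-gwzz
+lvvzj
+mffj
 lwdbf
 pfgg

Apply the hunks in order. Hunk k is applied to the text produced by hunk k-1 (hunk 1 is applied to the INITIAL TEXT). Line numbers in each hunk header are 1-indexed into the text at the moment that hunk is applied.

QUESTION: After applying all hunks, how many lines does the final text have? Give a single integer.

Hunk 1: at line 6 remove [glcjm] add [nam,led,dfj] -> 11 lines: mgii qyntz vnmo xxv tppk nkg nam led dfj tbd bsufv
Hunk 2: at line 5 remove [nam,led,dfj] add [omrzx] -> 9 lines: mgii qyntz vnmo xxv tppk nkg omrzx tbd bsufv
Hunk 3: at line 1 remove [qyntz,vnmo] add [zcso,kzk] -> 9 lines: mgii zcso kzk xxv tppk nkg omrzx tbd bsufv
Hunk 4: at line 5 remove [omrzx] add [zorxf] -> 9 lines: mgii zcso kzk xxv tppk nkg zorxf tbd bsufv
Hunk 5: at line 4 remove [nkg,zorxf] add [lwdbf,pfgg] -> 9 lines: mgii zcso kzk xxv tppk lwdbf pfgg tbd bsufv
Hunk 6: at line 4 remove [tppk] add [gwzz] -> 9 lines: mgii zcso kzk xxv gwzz lwdbf pfgg tbd bsufv
Hunk 7: at line 1 remove [kzk,xxv,gwzz] add [lvvzj,mffj] -> 8 lines: mgii zcso lvvzj mffj lwdbf pfgg tbd bsufv
Final line count: 8

Answer: 8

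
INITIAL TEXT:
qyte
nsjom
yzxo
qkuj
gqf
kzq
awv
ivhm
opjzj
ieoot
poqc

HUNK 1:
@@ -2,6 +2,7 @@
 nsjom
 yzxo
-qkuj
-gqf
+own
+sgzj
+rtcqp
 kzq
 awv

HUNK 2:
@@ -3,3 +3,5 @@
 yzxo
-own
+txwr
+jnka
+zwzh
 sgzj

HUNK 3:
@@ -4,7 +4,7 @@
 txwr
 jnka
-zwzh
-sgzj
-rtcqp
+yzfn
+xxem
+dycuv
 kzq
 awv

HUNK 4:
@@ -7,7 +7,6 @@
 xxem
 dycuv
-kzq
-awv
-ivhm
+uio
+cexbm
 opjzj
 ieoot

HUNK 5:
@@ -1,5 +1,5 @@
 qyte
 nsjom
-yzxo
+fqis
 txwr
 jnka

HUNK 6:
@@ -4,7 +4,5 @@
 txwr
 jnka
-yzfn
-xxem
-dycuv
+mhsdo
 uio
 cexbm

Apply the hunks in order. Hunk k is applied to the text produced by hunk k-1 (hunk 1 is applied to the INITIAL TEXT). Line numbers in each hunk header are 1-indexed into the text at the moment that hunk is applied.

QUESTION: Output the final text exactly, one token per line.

Hunk 1: at line 2 remove [qkuj,gqf] add [own,sgzj,rtcqp] -> 12 lines: qyte nsjom yzxo own sgzj rtcqp kzq awv ivhm opjzj ieoot poqc
Hunk 2: at line 3 remove [own] add [txwr,jnka,zwzh] -> 14 lines: qyte nsjom yzxo txwr jnka zwzh sgzj rtcqp kzq awv ivhm opjzj ieoot poqc
Hunk 3: at line 4 remove [zwzh,sgzj,rtcqp] add [yzfn,xxem,dycuv] -> 14 lines: qyte nsjom yzxo txwr jnka yzfn xxem dycuv kzq awv ivhm opjzj ieoot poqc
Hunk 4: at line 7 remove [kzq,awv,ivhm] add [uio,cexbm] -> 13 lines: qyte nsjom yzxo txwr jnka yzfn xxem dycuv uio cexbm opjzj ieoot poqc
Hunk 5: at line 1 remove [yzxo] add [fqis] -> 13 lines: qyte nsjom fqis txwr jnka yzfn xxem dycuv uio cexbm opjzj ieoot poqc
Hunk 6: at line 4 remove [yzfn,xxem,dycuv] add [mhsdo] -> 11 lines: qyte nsjom fqis txwr jnka mhsdo uio cexbm opjzj ieoot poqc

Answer: qyte
nsjom
fqis
txwr
jnka
mhsdo
uio
cexbm
opjzj
ieoot
poqc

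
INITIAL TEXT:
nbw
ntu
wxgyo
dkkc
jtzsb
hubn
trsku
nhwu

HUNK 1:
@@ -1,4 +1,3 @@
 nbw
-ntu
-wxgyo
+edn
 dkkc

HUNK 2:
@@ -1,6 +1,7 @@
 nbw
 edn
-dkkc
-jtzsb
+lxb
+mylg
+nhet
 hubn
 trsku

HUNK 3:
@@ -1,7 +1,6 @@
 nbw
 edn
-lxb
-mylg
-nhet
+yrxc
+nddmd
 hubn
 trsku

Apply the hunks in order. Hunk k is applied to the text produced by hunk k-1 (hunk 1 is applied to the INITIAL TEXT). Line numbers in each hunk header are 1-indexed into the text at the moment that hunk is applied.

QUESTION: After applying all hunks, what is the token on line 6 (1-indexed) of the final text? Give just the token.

Answer: trsku

Derivation:
Hunk 1: at line 1 remove [ntu,wxgyo] add [edn] -> 7 lines: nbw edn dkkc jtzsb hubn trsku nhwu
Hunk 2: at line 1 remove [dkkc,jtzsb] add [lxb,mylg,nhet] -> 8 lines: nbw edn lxb mylg nhet hubn trsku nhwu
Hunk 3: at line 1 remove [lxb,mylg,nhet] add [yrxc,nddmd] -> 7 lines: nbw edn yrxc nddmd hubn trsku nhwu
Final line 6: trsku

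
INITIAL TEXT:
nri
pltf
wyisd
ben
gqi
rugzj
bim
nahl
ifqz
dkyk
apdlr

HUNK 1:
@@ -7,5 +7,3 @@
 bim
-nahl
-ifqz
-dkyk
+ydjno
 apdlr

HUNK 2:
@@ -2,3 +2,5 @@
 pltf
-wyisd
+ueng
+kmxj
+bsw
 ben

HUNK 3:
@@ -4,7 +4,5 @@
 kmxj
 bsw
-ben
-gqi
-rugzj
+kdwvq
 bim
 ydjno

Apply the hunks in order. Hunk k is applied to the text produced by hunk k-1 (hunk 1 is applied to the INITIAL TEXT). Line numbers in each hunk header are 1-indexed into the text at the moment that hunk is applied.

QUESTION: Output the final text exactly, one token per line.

Hunk 1: at line 7 remove [nahl,ifqz,dkyk] add [ydjno] -> 9 lines: nri pltf wyisd ben gqi rugzj bim ydjno apdlr
Hunk 2: at line 2 remove [wyisd] add [ueng,kmxj,bsw] -> 11 lines: nri pltf ueng kmxj bsw ben gqi rugzj bim ydjno apdlr
Hunk 3: at line 4 remove [ben,gqi,rugzj] add [kdwvq] -> 9 lines: nri pltf ueng kmxj bsw kdwvq bim ydjno apdlr

Answer: nri
pltf
ueng
kmxj
bsw
kdwvq
bim
ydjno
apdlr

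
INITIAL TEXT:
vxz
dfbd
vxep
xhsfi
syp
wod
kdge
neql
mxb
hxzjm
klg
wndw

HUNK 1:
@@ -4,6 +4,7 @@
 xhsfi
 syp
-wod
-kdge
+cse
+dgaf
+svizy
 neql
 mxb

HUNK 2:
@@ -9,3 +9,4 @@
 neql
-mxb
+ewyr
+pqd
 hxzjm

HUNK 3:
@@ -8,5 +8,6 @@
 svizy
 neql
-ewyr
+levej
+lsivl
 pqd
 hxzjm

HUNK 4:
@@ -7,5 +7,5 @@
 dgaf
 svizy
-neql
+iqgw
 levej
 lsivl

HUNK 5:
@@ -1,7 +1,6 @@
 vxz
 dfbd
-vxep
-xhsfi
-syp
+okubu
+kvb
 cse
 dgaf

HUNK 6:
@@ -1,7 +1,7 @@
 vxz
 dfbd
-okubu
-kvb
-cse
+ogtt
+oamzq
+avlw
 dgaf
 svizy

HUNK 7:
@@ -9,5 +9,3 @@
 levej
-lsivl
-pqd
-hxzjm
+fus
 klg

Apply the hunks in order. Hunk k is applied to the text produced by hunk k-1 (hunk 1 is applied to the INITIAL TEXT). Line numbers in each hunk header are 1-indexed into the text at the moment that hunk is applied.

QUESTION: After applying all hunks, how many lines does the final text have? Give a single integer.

Hunk 1: at line 4 remove [wod,kdge] add [cse,dgaf,svizy] -> 13 lines: vxz dfbd vxep xhsfi syp cse dgaf svizy neql mxb hxzjm klg wndw
Hunk 2: at line 9 remove [mxb] add [ewyr,pqd] -> 14 lines: vxz dfbd vxep xhsfi syp cse dgaf svizy neql ewyr pqd hxzjm klg wndw
Hunk 3: at line 8 remove [ewyr] add [levej,lsivl] -> 15 lines: vxz dfbd vxep xhsfi syp cse dgaf svizy neql levej lsivl pqd hxzjm klg wndw
Hunk 4: at line 7 remove [neql] add [iqgw] -> 15 lines: vxz dfbd vxep xhsfi syp cse dgaf svizy iqgw levej lsivl pqd hxzjm klg wndw
Hunk 5: at line 1 remove [vxep,xhsfi,syp] add [okubu,kvb] -> 14 lines: vxz dfbd okubu kvb cse dgaf svizy iqgw levej lsivl pqd hxzjm klg wndw
Hunk 6: at line 1 remove [okubu,kvb,cse] add [ogtt,oamzq,avlw] -> 14 lines: vxz dfbd ogtt oamzq avlw dgaf svizy iqgw levej lsivl pqd hxzjm klg wndw
Hunk 7: at line 9 remove [lsivl,pqd,hxzjm] add [fus] -> 12 lines: vxz dfbd ogtt oamzq avlw dgaf svizy iqgw levej fus klg wndw
Final line count: 12

Answer: 12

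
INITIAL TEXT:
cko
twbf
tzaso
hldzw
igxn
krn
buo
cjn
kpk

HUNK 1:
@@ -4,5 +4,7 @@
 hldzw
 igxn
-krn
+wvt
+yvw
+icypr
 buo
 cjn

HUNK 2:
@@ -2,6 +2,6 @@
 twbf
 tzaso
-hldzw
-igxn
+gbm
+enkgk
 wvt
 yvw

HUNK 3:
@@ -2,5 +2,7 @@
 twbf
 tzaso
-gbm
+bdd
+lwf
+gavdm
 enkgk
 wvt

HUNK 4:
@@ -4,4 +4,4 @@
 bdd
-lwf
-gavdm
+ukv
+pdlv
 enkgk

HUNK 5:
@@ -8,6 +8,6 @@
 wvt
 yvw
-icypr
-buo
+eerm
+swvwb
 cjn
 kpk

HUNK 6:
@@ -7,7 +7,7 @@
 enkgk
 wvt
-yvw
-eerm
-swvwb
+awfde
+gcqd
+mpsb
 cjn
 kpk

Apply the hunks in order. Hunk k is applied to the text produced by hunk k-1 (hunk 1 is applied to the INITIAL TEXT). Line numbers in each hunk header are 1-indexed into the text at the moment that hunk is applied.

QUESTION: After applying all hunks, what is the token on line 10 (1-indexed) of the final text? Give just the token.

Hunk 1: at line 4 remove [krn] add [wvt,yvw,icypr] -> 11 lines: cko twbf tzaso hldzw igxn wvt yvw icypr buo cjn kpk
Hunk 2: at line 2 remove [hldzw,igxn] add [gbm,enkgk] -> 11 lines: cko twbf tzaso gbm enkgk wvt yvw icypr buo cjn kpk
Hunk 3: at line 2 remove [gbm] add [bdd,lwf,gavdm] -> 13 lines: cko twbf tzaso bdd lwf gavdm enkgk wvt yvw icypr buo cjn kpk
Hunk 4: at line 4 remove [lwf,gavdm] add [ukv,pdlv] -> 13 lines: cko twbf tzaso bdd ukv pdlv enkgk wvt yvw icypr buo cjn kpk
Hunk 5: at line 8 remove [icypr,buo] add [eerm,swvwb] -> 13 lines: cko twbf tzaso bdd ukv pdlv enkgk wvt yvw eerm swvwb cjn kpk
Hunk 6: at line 7 remove [yvw,eerm,swvwb] add [awfde,gcqd,mpsb] -> 13 lines: cko twbf tzaso bdd ukv pdlv enkgk wvt awfde gcqd mpsb cjn kpk
Final line 10: gcqd

Answer: gcqd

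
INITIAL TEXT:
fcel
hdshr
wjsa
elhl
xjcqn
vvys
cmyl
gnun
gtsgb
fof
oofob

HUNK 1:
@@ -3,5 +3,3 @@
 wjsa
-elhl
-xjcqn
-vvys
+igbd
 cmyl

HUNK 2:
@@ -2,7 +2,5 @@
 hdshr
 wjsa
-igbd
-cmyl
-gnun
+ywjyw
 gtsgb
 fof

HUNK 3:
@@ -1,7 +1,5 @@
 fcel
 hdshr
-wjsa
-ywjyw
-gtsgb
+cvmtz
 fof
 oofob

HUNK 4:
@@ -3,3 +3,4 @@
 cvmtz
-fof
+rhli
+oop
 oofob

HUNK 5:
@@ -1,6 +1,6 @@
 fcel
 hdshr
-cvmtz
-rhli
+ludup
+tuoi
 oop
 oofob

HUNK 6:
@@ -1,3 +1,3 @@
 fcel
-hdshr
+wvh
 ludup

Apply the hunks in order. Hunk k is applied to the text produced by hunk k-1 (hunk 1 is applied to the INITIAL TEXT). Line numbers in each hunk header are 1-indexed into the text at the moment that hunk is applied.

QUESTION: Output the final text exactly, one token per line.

Hunk 1: at line 3 remove [elhl,xjcqn,vvys] add [igbd] -> 9 lines: fcel hdshr wjsa igbd cmyl gnun gtsgb fof oofob
Hunk 2: at line 2 remove [igbd,cmyl,gnun] add [ywjyw] -> 7 lines: fcel hdshr wjsa ywjyw gtsgb fof oofob
Hunk 3: at line 1 remove [wjsa,ywjyw,gtsgb] add [cvmtz] -> 5 lines: fcel hdshr cvmtz fof oofob
Hunk 4: at line 3 remove [fof] add [rhli,oop] -> 6 lines: fcel hdshr cvmtz rhli oop oofob
Hunk 5: at line 1 remove [cvmtz,rhli] add [ludup,tuoi] -> 6 lines: fcel hdshr ludup tuoi oop oofob
Hunk 6: at line 1 remove [hdshr] add [wvh] -> 6 lines: fcel wvh ludup tuoi oop oofob

Answer: fcel
wvh
ludup
tuoi
oop
oofob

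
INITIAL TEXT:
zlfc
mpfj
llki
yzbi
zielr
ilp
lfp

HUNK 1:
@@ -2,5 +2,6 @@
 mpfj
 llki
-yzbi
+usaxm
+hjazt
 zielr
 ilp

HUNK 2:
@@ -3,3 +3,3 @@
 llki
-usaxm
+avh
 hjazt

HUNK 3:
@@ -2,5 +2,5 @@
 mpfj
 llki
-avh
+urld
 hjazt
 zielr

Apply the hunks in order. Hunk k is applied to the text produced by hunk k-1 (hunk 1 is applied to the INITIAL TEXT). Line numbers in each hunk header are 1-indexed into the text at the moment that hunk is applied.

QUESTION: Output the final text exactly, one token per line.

Answer: zlfc
mpfj
llki
urld
hjazt
zielr
ilp
lfp

Derivation:
Hunk 1: at line 2 remove [yzbi] add [usaxm,hjazt] -> 8 lines: zlfc mpfj llki usaxm hjazt zielr ilp lfp
Hunk 2: at line 3 remove [usaxm] add [avh] -> 8 lines: zlfc mpfj llki avh hjazt zielr ilp lfp
Hunk 3: at line 2 remove [avh] add [urld] -> 8 lines: zlfc mpfj llki urld hjazt zielr ilp lfp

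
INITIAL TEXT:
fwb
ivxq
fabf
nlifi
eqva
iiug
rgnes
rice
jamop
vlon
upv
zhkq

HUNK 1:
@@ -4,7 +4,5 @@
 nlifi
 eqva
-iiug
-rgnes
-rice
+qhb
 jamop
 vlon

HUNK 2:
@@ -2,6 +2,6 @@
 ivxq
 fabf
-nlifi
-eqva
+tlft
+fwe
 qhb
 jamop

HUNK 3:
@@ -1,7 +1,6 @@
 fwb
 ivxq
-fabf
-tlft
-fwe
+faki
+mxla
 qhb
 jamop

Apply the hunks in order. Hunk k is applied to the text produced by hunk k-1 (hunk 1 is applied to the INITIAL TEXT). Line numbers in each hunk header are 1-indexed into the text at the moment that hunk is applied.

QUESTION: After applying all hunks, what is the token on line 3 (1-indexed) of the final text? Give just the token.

Hunk 1: at line 4 remove [iiug,rgnes,rice] add [qhb] -> 10 lines: fwb ivxq fabf nlifi eqva qhb jamop vlon upv zhkq
Hunk 2: at line 2 remove [nlifi,eqva] add [tlft,fwe] -> 10 lines: fwb ivxq fabf tlft fwe qhb jamop vlon upv zhkq
Hunk 3: at line 1 remove [fabf,tlft,fwe] add [faki,mxla] -> 9 lines: fwb ivxq faki mxla qhb jamop vlon upv zhkq
Final line 3: faki

Answer: faki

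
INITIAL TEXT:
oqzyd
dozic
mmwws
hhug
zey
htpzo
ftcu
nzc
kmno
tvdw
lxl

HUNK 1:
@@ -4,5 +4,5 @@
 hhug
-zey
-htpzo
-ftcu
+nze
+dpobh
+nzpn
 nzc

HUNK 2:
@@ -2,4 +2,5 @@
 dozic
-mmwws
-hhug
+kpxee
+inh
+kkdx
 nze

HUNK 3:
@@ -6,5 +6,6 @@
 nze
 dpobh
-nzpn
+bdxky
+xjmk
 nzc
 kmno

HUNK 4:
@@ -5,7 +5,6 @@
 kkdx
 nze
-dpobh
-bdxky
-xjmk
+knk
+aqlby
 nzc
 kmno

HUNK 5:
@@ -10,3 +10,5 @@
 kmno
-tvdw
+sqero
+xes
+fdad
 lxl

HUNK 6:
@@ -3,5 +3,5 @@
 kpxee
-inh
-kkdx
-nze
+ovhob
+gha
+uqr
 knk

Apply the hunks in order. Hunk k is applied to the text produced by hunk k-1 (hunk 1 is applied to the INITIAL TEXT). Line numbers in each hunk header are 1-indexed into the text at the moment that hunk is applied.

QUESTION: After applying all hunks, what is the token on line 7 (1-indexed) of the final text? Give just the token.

Answer: knk

Derivation:
Hunk 1: at line 4 remove [zey,htpzo,ftcu] add [nze,dpobh,nzpn] -> 11 lines: oqzyd dozic mmwws hhug nze dpobh nzpn nzc kmno tvdw lxl
Hunk 2: at line 2 remove [mmwws,hhug] add [kpxee,inh,kkdx] -> 12 lines: oqzyd dozic kpxee inh kkdx nze dpobh nzpn nzc kmno tvdw lxl
Hunk 3: at line 6 remove [nzpn] add [bdxky,xjmk] -> 13 lines: oqzyd dozic kpxee inh kkdx nze dpobh bdxky xjmk nzc kmno tvdw lxl
Hunk 4: at line 5 remove [dpobh,bdxky,xjmk] add [knk,aqlby] -> 12 lines: oqzyd dozic kpxee inh kkdx nze knk aqlby nzc kmno tvdw lxl
Hunk 5: at line 10 remove [tvdw] add [sqero,xes,fdad] -> 14 lines: oqzyd dozic kpxee inh kkdx nze knk aqlby nzc kmno sqero xes fdad lxl
Hunk 6: at line 3 remove [inh,kkdx,nze] add [ovhob,gha,uqr] -> 14 lines: oqzyd dozic kpxee ovhob gha uqr knk aqlby nzc kmno sqero xes fdad lxl
Final line 7: knk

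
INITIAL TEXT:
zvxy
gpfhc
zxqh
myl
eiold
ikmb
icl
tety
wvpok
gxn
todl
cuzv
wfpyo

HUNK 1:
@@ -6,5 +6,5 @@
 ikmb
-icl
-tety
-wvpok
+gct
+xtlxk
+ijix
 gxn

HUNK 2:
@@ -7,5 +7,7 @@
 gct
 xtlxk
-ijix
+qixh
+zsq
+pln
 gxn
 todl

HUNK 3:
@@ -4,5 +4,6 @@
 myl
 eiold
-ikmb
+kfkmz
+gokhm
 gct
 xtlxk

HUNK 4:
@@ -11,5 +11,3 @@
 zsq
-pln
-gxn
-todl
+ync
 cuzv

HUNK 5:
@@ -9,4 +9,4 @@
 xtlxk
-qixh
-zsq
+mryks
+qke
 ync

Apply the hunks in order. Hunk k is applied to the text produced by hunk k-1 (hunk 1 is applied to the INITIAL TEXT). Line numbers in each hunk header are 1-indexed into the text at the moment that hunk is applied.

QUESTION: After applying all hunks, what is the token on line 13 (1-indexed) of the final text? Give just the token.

Hunk 1: at line 6 remove [icl,tety,wvpok] add [gct,xtlxk,ijix] -> 13 lines: zvxy gpfhc zxqh myl eiold ikmb gct xtlxk ijix gxn todl cuzv wfpyo
Hunk 2: at line 7 remove [ijix] add [qixh,zsq,pln] -> 15 lines: zvxy gpfhc zxqh myl eiold ikmb gct xtlxk qixh zsq pln gxn todl cuzv wfpyo
Hunk 3: at line 4 remove [ikmb] add [kfkmz,gokhm] -> 16 lines: zvxy gpfhc zxqh myl eiold kfkmz gokhm gct xtlxk qixh zsq pln gxn todl cuzv wfpyo
Hunk 4: at line 11 remove [pln,gxn,todl] add [ync] -> 14 lines: zvxy gpfhc zxqh myl eiold kfkmz gokhm gct xtlxk qixh zsq ync cuzv wfpyo
Hunk 5: at line 9 remove [qixh,zsq] add [mryks,qke] -> 14 lines: zvxy gpfhc zxqh myl eiold kfkmz gokhm gct xtlxk mryks qke ync cuzv wfpyo
Final line 13: cuzv

Answer: cuzv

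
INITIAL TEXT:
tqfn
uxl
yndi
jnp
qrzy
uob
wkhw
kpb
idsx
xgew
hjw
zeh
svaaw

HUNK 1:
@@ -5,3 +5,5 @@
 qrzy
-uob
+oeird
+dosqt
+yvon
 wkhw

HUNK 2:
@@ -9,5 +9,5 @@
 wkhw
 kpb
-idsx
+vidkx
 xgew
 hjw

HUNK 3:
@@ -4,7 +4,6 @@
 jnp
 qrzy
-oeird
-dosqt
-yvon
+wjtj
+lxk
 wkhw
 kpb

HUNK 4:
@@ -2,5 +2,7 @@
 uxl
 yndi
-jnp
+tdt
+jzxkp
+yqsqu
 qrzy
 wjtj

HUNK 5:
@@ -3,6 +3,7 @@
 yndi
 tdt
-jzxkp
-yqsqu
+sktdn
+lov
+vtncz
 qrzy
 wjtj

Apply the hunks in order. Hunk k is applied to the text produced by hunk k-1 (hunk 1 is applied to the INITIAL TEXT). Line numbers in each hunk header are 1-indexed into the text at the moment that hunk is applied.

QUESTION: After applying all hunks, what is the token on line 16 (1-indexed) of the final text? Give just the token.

Answer: zeh

Derivation:
Hunk 1: at line 5 remove [uob] add [oeird,dosqt,yvon] -> 15 lines: tqfn uxl yndi jnp qrzy oeird dosqt yvon wkhw kpb idsx xgew hjw zeh svaaw
Hunk 2: at line 9 remove [idsx] add [vidkx] -> 15 lines: tqfn uxl yndi jnp qrzy oeird dosqt yvon wkhw kpb vidkx xgew hjw zeh svaaw
Hunk 3: at line 4 remove [oeird,dosqt,yvon] add [wjtj,lxk] -> 14 lines: tqfn uxl yndi jnp qrzy wjtj lxk wkhw kpb vidkx xgew hjw zeh svaaw
Hunk 4: at line 2 remove [jnp] add [tdt,jzxkp,yqsqu] -> 16 lines: tqfn uxl yndi tdt jzxkp yqsqu qrzy wjtj lxk wkhw kpb vidkx xgew hjw zeh svaaw
Hunk 5: at line 3 remove [jzxkp,yqsqu] add [sktdn,lov,vtncz] -> 17 lines: tqfn uxl yndi tdt sktdn lov vtncz qrzy wjtj lxk wkhw kpb vidkx xgew hjw zeh svaaw
Final line 16: zeh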